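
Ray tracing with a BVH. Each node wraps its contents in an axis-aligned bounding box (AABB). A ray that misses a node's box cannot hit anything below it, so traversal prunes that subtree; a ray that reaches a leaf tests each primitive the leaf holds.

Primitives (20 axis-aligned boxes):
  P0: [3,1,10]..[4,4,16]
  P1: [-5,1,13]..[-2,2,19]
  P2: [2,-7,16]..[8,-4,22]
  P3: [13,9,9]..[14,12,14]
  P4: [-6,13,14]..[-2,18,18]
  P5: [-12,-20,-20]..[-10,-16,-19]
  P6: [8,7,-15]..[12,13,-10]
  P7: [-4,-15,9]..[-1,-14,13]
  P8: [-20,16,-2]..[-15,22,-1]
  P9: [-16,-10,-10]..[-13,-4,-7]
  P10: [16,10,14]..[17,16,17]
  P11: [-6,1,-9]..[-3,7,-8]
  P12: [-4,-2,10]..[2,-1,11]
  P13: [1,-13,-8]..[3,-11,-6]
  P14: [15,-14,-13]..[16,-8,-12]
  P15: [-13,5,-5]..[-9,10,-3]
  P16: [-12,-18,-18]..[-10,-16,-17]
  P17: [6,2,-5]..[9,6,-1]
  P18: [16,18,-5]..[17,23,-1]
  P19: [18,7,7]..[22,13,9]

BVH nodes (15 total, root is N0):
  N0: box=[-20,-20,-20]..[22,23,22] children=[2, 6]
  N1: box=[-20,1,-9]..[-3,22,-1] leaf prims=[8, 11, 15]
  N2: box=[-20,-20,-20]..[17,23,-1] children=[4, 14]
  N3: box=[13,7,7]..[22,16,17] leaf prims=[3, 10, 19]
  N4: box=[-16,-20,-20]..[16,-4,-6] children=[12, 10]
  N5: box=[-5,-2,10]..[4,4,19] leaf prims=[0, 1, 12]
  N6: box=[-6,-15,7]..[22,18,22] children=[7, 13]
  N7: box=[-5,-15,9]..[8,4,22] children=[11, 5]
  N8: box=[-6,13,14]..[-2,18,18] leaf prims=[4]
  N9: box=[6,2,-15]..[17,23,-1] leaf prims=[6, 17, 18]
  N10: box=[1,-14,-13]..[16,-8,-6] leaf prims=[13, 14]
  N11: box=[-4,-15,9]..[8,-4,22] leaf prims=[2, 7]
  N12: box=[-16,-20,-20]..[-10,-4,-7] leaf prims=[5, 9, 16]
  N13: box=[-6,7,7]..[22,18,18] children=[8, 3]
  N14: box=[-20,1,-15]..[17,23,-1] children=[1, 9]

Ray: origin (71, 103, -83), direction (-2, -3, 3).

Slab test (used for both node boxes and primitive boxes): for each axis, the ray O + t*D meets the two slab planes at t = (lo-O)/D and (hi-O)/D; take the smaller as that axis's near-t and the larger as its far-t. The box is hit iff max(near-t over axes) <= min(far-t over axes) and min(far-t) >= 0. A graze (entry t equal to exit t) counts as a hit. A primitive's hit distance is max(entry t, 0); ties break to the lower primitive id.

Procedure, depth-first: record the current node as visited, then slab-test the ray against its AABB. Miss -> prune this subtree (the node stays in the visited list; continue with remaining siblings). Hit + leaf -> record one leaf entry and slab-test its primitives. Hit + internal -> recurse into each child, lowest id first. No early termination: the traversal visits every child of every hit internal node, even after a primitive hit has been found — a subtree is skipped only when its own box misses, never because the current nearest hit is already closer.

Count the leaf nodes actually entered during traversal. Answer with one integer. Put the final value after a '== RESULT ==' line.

Trace the traversal:
N0 x:[49/2,91/2] y:[80/3,41] z:[21,35] -> hit [80/3,35], descend [2, 6]
  N2 x:[27,91/2] y:[80/3,41] z:[21,82/3] -> hit [27,82/3], descend [4, 14]
    N4 x:[55/2,87/2] y:[107/3,41] z:[21,77/3] -> miss, prune
    N14 x:[27,91/2] y:[80/3,34] z:[68/3,82/3] -> hit [27,82/3], descend [1, 9]
      N1 x:[37,91/2] y:[27,34] z:[74/3,82/3] -> miss, prune
      N9 x:[27,65/2] y:[80/3,101/3] z:[68/3,82/3] -> hit [27,82/3] leaf, test {P6(miss), P17(miss), P18@t=27}
  N6 x:[49/2,77/2] y:[85/3,118/3] z:[30,35] -> hit [30,35], descend [7, 13]
    N7 x:[63/2,38] y:[33,118/3] z:[92/3,35] -> hit [33,35], descend [5, 11]
      N5 x:[67/2,38] y:[33,35] z:[31,34] -> hit [67/2,34] leaf, test {P0(miss), P1(miss), P12(miss)}
      N11 x:[63/2,75/2] y:[107/3,118/3] z:[92/3,35] -> miss, prune
    N13 x:[49/2,77/2] y:[85/3,32] z:[30,101/3] -> hit [30,32], descend [3, 8]
      N3 x:[49/2,29] y:[29,32] z:[30,100/3] -> miss, prune
      N8 x:[73/2,77/2] y:[85/3,30] z:[97/3,101/3] -> miss, prune

13 AABB tests over nodes [0, 2, 4, 14, 1, 9, 6, 7, 5, 11, 13, 3, 8]; 2 leaves entered; closest P18.

== RESULT ==
2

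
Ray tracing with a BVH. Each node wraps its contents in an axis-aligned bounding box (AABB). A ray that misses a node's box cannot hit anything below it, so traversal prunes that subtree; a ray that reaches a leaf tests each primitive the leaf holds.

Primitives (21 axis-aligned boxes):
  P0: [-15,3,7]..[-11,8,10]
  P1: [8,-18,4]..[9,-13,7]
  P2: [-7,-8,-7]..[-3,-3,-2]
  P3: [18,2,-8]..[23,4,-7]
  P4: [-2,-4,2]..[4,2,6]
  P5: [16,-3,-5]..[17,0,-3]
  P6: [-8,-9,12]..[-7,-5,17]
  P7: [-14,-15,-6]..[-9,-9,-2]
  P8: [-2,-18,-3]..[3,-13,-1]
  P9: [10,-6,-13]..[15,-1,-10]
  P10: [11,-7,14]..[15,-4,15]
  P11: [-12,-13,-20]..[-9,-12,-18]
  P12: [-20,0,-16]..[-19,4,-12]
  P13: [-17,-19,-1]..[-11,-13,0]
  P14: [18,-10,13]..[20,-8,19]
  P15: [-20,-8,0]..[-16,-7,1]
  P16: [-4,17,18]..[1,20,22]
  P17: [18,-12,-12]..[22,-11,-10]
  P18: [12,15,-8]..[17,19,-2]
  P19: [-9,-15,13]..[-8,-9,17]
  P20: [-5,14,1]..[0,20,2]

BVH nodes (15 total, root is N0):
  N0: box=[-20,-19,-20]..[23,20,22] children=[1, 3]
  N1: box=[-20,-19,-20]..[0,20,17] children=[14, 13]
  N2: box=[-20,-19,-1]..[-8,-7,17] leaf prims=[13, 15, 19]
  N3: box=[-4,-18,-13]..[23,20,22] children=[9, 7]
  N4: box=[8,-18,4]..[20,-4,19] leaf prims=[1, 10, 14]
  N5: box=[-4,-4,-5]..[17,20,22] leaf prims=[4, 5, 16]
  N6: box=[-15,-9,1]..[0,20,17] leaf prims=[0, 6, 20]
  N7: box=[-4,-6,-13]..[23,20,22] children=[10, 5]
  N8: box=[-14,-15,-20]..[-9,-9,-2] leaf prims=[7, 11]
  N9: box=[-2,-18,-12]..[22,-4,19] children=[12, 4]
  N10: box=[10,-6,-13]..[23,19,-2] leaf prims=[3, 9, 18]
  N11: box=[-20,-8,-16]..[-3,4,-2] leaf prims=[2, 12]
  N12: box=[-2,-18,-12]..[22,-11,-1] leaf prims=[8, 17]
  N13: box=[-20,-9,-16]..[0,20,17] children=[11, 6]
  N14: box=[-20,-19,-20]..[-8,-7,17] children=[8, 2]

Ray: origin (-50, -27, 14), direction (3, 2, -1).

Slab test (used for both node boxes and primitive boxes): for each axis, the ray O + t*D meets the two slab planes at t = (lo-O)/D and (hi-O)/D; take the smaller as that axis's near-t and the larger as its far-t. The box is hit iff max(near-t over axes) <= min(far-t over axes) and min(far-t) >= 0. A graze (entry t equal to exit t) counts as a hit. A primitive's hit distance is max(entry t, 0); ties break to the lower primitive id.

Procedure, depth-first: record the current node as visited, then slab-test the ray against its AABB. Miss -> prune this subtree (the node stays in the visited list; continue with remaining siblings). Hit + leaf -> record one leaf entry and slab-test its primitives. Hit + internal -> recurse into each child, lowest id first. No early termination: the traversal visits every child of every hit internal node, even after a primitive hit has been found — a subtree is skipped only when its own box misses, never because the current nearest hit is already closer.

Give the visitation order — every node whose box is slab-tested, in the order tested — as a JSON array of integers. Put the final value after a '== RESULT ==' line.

Walk:
N0 x:[10,73/3] y:[4,47/2] z:[-8,34] -> hit [10,47/2], descend [1, 3]
  N1 x:[10,50/3] y:[4,47/2] z:[-3,34] -> hit [10,50/3], descend [13, 14]
    N13 x:[10,50/3] y:[9,47/2] z:[-3,30] -> hit [10,50/3], descend [6, 11]
      N6 x:[35/3,50/3] y:[9,47/2] z:[-3,13] -> hit [35/3,13] leaf, test {P0(miss), P6(miss), P20(miss)}
      N11 x:[10,47/3] y:[19/2,31/2] z:[16,30] -> miss, prune
    N14 x:[10,14] y:[4,10] z:[-3,34] -> hit [10,10], descend [2, 8]
      N2 x:[10,14] y:[4,10] z:[-3,15] -> hit [10,10] leaf, test {P13(miss), P15(miss), P19(miss)}
      N8 x:[12,41/3] y:[6,9] z:[16,34] -> miss, prune
  N3 x:[46/3,73/3] y:[9/2,47/2] z:[-8,27] -> hit [46/3,47/2], descend [7, 9]
    N7 x:[46/3,73/3] y:[21/2,47/2] z:[-8,27] -> hit [46/3,47/2], descend [5, 10]
      N5 x:[46/3,67/3] y:[23/2,47/2] z:[-8,19] -> hit [46/3,19] leaf, test {P4(miss), P5(miss), P16(miss)}
      N10 x:[20,73/3] y:[21/2,23] z:[16,27] -> hit [20,23] leaf, test {P3(miss), P9(miss), P18@t=21}
    N9 x:[16,24] y:[9/2,23/2] z:[-5,26] -> miss, prune

Summary -> nodes [0, 1, 13, 6, 11, 14, 2, 8, 3, 7, 5, 10, 9]; box-tests=13; leaf-entries=4; first=P18

== RESULT ==
[0, 1, 13, 6, 11, 14, 2, 8, 3, 7, 5, 10, 9]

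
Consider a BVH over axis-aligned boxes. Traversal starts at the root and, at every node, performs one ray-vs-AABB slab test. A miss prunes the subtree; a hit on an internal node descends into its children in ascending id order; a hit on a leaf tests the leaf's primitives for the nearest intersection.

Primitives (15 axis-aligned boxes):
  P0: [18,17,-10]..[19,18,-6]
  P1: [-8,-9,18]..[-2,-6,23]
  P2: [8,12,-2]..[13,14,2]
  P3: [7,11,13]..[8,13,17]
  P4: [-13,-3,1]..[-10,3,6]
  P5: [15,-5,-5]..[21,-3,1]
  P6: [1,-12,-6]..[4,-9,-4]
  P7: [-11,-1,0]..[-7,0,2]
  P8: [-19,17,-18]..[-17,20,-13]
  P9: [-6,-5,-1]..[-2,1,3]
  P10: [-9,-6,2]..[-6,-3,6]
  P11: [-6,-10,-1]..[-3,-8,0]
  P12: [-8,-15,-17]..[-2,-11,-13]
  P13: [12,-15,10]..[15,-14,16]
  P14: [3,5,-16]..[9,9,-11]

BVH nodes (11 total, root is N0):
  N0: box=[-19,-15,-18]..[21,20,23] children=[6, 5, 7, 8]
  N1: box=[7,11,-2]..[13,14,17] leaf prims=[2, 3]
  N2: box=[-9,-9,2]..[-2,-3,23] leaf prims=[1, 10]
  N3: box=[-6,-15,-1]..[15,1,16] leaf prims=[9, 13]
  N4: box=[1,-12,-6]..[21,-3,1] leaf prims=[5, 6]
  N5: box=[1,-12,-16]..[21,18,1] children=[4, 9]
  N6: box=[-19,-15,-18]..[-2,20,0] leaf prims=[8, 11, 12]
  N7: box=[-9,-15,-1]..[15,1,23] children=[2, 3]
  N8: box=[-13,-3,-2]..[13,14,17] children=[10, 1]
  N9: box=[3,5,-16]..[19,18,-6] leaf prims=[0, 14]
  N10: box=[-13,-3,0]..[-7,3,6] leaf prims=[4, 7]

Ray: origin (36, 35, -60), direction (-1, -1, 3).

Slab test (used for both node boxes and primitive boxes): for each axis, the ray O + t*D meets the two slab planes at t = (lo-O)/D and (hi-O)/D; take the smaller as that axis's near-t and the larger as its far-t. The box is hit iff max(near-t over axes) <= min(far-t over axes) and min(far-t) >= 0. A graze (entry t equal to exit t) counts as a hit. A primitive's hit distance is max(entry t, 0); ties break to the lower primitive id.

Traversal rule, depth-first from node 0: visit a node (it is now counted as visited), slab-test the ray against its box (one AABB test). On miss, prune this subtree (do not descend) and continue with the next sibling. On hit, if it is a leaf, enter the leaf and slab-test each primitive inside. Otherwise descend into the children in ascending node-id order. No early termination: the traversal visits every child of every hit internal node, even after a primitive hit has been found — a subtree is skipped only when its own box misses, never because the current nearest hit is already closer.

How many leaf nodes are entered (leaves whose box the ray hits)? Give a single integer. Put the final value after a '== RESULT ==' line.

Traverse from the root:
N0 x:[15,55] y:[15,50] z:[14,83/3] -> hit [15,83/3], descend [5, 6, 7, 8]
  N5 x:[15,35] y:[17,47] z:[44/3,61/3] -> hit [17,61/3], descend [4, 9]
    N4 x:[15,35] y:[38,47] z:[18,61/3] -> miss, prune
    N9 x:[17,33] y:[17,30] z:[44/3,18] -> hit [17,18] leaf, test {P0@t=17, P14(miss)}
  N6 x:[38,55] y:[15,50] z:[14,20] -> miss, prune
  N7 x:[21,45] y:[34,50] z:[59/3,83/3] -> miss, prune
  N8 x:[23,49] y:[21,38] z:[58/3,77/3] -> hit [23,77/3], descend [1, 10]
    N1 x:[23,29] y:[21,24] z:[58/3,77/3] -> hit [23,24] leaf, test {P2(miss), P3(miss)}
    N10 x:[43,49] y:[32,38] z:[20,22] -> miss, prune

9 AABB tests over nodes [0, 5, 4, 9, 6, 7, 8, 1, 10]; 2 leaves entered; closest P0.

== RESULT ==
2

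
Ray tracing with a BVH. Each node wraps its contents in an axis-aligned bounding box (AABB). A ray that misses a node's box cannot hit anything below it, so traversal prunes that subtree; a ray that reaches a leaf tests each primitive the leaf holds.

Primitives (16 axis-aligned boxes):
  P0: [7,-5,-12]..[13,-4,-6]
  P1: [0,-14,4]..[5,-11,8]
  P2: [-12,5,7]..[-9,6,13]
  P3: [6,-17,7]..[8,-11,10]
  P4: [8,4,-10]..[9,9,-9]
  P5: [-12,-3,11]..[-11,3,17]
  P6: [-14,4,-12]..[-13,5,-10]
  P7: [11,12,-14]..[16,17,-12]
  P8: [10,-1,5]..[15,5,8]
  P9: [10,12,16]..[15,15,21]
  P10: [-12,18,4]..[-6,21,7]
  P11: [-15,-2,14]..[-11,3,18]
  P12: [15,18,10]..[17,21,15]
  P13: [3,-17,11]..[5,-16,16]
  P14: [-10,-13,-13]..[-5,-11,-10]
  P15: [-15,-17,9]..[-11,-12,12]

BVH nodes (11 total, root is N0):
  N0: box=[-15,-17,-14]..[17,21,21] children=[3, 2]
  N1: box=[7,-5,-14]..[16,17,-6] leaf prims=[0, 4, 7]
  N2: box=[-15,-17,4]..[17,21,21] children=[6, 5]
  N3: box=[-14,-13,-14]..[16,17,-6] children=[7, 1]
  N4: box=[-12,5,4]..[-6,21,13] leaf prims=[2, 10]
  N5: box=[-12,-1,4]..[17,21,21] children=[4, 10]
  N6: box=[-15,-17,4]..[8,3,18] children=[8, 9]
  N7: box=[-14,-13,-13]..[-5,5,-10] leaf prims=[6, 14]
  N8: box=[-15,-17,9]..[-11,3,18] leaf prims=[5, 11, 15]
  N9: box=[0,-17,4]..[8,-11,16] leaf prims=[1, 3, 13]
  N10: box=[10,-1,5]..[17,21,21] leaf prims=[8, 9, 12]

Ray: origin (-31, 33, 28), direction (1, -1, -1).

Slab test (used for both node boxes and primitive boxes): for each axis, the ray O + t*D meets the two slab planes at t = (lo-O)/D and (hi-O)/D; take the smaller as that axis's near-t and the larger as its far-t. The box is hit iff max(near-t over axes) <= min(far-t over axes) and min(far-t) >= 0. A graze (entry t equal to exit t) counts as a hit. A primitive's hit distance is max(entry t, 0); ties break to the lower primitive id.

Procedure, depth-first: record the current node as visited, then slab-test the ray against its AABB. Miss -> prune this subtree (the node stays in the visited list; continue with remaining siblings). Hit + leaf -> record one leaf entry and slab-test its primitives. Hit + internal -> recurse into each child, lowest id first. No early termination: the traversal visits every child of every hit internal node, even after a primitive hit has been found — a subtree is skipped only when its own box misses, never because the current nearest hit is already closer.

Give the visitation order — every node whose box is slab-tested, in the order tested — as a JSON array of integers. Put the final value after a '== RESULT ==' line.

Trace the traversal:
N0 x:[16,48] y:[12,50] z:[7,42] -> hit [16,42], descend [2, 3]
  N2 x:[16,48] y:[12,50] z:[7,24] -> hit [16,24], descend [5, 6]
    N5 x:[19,48] y:[12,34] z:[7,24] -> hit [19,24], descend [4, 10]
      N4 x:[19,25] y:[12,28] z:[15,24] -> hit [19,24] leaf, test {P2(miss), P10(miss)}
      N10 x:[41,48] y:[12,34] z:[7,23] -> miss, prune
    N6 x:[16,39] y:[30,50] z:[10,24] -> miss, prune
  N3 x:[17,47] y:[16,46] z:[34,42] -> hit [34,42], descend [1, 7]
    N1 x:[38,47] y:[16,38] z:[34,42] -> hit [38,38] leaf, test {P0@t=38, P4(miss), P7(miss)}
    N7 x:[17,26] y:[28,46] z:[38,41] -> miss, prune

Summary -> nodes [0, 2, 5, 4, 10, 6, 3, 1, 7]; box-tests=9; leaf-entries=2; first=P0

== RESULT ==
[0, 2, 5, 4, 10, 6, 3, 1, 7]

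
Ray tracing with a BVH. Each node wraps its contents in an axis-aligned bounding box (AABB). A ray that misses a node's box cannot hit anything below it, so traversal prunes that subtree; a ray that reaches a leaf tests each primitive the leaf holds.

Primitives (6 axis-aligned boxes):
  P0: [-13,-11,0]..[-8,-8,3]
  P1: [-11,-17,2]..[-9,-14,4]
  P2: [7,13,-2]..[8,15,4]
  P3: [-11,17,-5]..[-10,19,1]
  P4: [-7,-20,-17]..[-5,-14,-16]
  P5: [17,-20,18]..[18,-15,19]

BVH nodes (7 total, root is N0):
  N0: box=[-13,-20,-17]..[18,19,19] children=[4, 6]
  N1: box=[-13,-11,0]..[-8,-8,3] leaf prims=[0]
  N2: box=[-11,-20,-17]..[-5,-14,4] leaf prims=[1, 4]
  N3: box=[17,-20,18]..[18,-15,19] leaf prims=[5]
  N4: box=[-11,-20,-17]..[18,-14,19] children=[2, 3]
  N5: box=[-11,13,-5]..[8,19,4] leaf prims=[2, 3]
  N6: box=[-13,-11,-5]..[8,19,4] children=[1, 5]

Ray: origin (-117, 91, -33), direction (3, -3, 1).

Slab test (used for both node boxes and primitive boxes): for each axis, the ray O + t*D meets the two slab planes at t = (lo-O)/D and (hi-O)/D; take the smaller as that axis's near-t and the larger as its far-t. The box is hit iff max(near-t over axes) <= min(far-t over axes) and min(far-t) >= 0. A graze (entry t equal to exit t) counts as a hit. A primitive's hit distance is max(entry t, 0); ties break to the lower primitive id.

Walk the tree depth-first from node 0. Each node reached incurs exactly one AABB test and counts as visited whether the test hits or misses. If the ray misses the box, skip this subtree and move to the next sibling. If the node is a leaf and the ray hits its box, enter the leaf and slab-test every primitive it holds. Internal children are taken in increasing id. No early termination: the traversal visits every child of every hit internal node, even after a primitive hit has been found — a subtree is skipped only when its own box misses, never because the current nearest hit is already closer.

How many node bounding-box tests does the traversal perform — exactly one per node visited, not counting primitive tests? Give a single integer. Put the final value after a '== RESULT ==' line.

Walk:
N0 x:[104/3,45] y:[24,37] z:[16,52] -> hit [104/3,37], descend [4, 6]
  N4 x:[106/3,45] y:[35,37] z:[16,52] -> hit [106/3,37], descend [2, 3]
    N2 x:[106/3,112/3] y:[35,37] z:[16,37] -> hit [106/3,37] leaf, test {P1@t=106/3, P4(miss)}
    N3 x:[134/3,45] y:[106/3,37] z:[51,52] -> miss, prune
  N6 x:[104/3,125/3] y:[24,34] z:[28,37] -> miss, prune

5 AABB tests over nodes [0, 4, 2, 3, 6]; 1 leaf entered; closest P1.

== RESULT ==
5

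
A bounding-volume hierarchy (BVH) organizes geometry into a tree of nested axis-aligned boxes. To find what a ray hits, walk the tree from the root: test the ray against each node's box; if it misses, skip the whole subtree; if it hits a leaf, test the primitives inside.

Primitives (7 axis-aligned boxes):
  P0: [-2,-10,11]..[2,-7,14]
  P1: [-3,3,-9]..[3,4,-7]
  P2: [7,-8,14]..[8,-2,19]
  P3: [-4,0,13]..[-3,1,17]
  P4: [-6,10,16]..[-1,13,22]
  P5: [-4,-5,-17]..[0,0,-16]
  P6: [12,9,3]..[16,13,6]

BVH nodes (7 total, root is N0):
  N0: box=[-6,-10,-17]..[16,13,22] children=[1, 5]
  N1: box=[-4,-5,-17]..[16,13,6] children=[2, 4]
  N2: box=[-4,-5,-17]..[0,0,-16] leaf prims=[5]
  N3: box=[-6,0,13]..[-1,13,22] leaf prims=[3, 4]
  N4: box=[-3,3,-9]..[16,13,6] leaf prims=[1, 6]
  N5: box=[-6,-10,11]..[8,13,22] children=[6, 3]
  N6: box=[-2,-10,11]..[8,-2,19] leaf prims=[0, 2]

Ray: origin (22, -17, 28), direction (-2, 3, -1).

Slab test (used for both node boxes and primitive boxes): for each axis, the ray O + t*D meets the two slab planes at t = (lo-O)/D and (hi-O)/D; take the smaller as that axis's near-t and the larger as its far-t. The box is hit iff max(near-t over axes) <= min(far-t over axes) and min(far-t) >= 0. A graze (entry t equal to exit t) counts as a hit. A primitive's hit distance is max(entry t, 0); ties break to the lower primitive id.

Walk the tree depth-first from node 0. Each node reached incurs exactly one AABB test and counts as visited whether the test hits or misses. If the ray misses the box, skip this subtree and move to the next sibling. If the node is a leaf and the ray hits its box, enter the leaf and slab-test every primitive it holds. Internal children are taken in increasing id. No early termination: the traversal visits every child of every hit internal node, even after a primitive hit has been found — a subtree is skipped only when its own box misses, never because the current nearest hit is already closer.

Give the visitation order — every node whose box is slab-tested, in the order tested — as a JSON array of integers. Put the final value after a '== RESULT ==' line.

Trace the traversal:
N0 x:[3,14] y:[7/3,10] z:[6,45] -> hit [6,10], descend [1, 5]
  N1 x:[3,13] y:[4,10] z:[22,45] -> miss, prune
  N5 x:[7,14] y:[7/3,10] z:[6,17] -> hit [7,10], descend [3, 6]
    N3 x:[23/2,14] y:[17/3,10] z:[6,15] -> miss, prune
    N6 x:[7,12] y:[7/3,5] z:[9,17] -> miss, prune

Summary -> nodes [0, 1, 5, 3, 6]; box-tests=5; leaf-entries=0; first=miss

== RESULT ==
[0, 1, 5, 3, 6]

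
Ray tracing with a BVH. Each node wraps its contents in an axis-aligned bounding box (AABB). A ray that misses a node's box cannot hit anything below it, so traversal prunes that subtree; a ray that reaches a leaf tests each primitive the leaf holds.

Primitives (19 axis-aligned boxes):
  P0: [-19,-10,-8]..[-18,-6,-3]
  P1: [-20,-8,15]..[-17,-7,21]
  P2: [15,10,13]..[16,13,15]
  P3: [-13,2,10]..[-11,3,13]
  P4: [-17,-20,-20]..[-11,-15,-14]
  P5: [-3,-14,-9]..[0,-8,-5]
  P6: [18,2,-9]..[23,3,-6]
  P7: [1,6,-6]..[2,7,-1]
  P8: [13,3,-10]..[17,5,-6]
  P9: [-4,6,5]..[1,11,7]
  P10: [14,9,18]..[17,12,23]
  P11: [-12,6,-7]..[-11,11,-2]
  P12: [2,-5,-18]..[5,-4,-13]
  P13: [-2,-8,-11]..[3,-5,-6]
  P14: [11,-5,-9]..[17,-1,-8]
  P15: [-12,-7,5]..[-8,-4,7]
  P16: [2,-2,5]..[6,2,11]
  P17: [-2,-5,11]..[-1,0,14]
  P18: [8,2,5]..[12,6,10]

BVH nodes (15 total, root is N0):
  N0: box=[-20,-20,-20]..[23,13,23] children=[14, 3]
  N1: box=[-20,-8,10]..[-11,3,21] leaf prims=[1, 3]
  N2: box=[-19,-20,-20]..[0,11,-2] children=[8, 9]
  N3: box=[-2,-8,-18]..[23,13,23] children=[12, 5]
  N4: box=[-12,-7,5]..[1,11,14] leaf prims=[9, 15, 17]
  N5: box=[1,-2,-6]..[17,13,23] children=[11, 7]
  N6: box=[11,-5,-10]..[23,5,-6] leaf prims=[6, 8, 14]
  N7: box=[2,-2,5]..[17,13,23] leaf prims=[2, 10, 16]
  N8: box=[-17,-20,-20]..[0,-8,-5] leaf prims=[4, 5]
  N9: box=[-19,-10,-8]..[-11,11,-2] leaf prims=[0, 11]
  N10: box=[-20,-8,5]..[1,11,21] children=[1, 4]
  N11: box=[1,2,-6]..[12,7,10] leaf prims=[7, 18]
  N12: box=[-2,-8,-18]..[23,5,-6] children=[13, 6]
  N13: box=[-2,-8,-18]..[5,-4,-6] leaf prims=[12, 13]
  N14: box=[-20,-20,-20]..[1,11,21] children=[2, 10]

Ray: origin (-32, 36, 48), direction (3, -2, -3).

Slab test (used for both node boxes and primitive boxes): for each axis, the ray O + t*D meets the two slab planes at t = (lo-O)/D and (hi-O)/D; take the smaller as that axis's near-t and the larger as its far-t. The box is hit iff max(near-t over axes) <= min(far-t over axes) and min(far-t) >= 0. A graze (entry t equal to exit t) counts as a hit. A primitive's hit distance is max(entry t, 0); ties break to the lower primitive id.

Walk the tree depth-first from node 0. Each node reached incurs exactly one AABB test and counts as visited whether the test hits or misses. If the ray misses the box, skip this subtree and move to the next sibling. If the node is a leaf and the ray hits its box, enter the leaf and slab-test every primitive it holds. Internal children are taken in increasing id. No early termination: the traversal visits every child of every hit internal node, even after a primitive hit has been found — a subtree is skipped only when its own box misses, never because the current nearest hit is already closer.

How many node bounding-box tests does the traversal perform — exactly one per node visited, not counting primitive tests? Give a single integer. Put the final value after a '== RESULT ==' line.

Trace the traversal:
N0 x:[4,55/3] y:[23/2,28] z:[25/3,68/3] -> hit [23/2,55/3], descend [3, 14]
  N3 x:[10,55/3] y:[23/2,22] z:[25/3,22] -> hit [23/2,55/3], descend [5, 12]
    N5 x:[11,49/3] y:[23/2,19] z:[25/3,18] -> hit [23/2,49/3], descend [7, 11]
      N7 x:[34/3,49/3] y:[23/2,19] z:[25/3,43/3] -> hit [23/2,43/3] leaf, test {P2(miss), P10(miss), P16(miss)}
      N11 x:[11,44/3] y:[29/2,17] z:[38/3,18] -> hit [29/2,44/3] leaf, test {P7(miss), P18(miss)}
    N12 x:[10,55/3] y:[31/2,22] z:[18,22] -> hit [18,55/3], descend [6, 13]
      N6 x:[43/3,55/3] y:[31/2,41/2] z:[18,58/3] -> hit [18,55/3] leaf, test {P6(miss), P8(miss), P14(miss)}
      N13 x:[10,37/3] y:[20,22] z:[18,22] -> miss, prune
  N14 x:[4,11] y:[25/2,28] z:[9,68/3] -> miss, prune

9 AABB tests over nodes [0, 3, 5, 7, 11, 12, 6, 13, 14]; 3 leaves entered; closest miss.

== RESULT ==
9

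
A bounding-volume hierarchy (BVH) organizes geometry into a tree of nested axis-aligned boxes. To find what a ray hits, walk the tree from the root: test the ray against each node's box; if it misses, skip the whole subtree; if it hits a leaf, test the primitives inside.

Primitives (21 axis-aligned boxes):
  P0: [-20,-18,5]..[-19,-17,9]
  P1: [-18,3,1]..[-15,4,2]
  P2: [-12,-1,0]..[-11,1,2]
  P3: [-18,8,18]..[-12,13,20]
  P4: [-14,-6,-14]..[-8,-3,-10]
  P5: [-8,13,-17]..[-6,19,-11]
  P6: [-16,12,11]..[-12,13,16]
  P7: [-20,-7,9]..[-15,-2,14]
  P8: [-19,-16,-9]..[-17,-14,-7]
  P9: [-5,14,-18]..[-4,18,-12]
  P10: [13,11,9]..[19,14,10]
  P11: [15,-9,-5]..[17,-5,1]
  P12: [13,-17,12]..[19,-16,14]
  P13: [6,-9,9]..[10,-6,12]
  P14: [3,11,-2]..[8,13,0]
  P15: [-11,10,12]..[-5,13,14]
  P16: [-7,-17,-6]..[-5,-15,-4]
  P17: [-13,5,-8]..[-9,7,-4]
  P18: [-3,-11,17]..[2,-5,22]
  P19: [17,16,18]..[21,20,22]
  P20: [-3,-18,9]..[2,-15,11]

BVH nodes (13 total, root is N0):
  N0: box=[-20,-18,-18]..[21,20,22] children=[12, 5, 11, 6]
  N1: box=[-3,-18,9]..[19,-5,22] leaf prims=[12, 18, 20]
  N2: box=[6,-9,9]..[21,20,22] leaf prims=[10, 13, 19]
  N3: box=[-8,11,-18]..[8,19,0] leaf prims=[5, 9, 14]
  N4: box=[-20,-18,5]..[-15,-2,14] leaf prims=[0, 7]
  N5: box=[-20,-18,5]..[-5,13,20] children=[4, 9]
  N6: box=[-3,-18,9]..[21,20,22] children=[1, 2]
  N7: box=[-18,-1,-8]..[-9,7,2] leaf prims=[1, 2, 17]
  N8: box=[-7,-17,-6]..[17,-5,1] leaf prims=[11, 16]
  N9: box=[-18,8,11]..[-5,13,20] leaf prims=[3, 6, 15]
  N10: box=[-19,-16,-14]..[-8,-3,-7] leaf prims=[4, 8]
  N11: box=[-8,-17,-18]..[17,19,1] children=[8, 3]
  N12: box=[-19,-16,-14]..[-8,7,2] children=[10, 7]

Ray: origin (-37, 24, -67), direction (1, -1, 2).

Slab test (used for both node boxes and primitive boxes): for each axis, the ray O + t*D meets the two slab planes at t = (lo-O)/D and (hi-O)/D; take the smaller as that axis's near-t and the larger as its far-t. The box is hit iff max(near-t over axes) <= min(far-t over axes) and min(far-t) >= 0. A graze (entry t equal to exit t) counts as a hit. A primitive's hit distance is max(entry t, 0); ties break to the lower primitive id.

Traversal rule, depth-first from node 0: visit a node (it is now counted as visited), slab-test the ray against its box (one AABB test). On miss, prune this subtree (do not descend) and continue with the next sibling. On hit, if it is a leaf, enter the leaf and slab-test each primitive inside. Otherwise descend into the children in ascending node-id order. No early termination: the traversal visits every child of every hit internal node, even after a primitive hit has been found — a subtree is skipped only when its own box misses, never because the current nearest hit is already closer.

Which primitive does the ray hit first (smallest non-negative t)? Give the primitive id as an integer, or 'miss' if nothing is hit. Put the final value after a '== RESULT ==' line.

Trace the traversal:
N0 x:[17,58] y:[4,42] z:[49/2,89/2] -> hit [49/2,42], descend [5, 6, 11, 12]
  N5 x:[17,32] y:[11,42] z:[36,87/2] -> miss, prune
  N6 x:[34,58] y:[4,42] z:[38,89/2] -> hit [38,42], descend [1, 2]
    N1 x:[34,56] y:[29,42] z:[38,89/2] -> hit [38,42] leaf, test {P12(miss), P18(miss), P20@t=39}
    N2 x:[43,58] y:[4,33] z:[38,89/2] -> miss, prune
  N11 x:[29,54] y:[5,41] z:[49/2,34] -> hit [29,34], descend [3, 8]
    N3 x:[29,45] y:[5,13] z:[49/2,67/2] -> miss, prune
    N8 x:[30,54] y:[29,41] z:[61/2,34] -> hit [61/2,34] leaf, test {P11(miss), P16(miss)}
  N12 x:[18,29] y:[17,40] z:[53/2,69/2] -> hit [53/2,29], descend [7, 10]
    N7 x:[19,28] y:[17,25] z:[59/2,69/2] -> miss, prune
    N10 x:[18,29] y:[27,40] z:[53/2,30] -> hit [27,29] leaf, test {P4@t=27, P8(miss)}

order=[0, 5, 6, 1, 2, 11, 3, 8, 12, 7, 10]  |boxes|=11  |leaves|=3  hit=P4

== RESULT ==
4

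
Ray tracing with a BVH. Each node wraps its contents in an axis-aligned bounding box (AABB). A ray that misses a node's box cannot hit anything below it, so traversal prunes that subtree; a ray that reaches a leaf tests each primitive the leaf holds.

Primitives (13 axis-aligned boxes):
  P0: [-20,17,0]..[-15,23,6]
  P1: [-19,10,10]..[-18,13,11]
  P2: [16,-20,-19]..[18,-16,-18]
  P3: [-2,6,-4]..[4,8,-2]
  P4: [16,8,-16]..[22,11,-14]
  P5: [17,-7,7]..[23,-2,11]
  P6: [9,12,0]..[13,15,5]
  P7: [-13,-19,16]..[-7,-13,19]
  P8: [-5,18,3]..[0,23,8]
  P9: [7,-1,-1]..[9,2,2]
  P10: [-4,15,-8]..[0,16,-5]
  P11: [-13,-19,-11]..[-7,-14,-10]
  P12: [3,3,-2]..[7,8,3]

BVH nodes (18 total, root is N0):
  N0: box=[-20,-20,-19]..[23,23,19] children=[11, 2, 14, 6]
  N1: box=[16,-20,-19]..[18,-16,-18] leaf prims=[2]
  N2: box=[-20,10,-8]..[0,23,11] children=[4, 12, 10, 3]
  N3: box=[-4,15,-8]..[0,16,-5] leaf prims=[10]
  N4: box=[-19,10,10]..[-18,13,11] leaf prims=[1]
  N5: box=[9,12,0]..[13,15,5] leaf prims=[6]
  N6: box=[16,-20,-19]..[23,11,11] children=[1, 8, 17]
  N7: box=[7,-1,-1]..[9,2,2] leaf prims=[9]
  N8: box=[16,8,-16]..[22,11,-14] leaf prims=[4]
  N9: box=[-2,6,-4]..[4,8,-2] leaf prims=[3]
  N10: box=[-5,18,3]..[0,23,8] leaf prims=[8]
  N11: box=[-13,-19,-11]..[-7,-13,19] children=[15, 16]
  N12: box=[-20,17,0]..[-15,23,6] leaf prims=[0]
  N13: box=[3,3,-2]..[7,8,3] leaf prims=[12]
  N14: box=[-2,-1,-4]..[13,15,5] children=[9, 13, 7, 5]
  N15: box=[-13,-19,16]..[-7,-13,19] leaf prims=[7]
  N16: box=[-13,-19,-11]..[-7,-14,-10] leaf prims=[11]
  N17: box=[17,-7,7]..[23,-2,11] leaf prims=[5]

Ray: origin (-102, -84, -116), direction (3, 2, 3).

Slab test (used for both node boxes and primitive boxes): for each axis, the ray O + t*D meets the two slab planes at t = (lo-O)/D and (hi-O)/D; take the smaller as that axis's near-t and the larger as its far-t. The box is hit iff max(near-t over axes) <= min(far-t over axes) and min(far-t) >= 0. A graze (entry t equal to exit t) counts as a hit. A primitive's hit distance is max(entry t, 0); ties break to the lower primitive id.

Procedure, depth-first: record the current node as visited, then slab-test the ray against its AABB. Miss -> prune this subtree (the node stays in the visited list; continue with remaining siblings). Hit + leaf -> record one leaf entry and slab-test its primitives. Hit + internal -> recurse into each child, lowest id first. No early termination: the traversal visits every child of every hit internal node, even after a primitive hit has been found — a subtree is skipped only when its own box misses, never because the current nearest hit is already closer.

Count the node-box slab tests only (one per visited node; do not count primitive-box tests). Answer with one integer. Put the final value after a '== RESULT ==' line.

Traverse from the root:
N0 x:[82/3,125/3] y:[32,107/2] z:[97/3,45] -> hit [97/3,125/3], descend [2, 6, 11, 14]
  N2 x:[82/3,34] y:[47,107/2] z:[36,127/3] -> miss, prune
  N6 x:[118/3,125/3] y:[32,95/2] z:[97/3,127/3] -> hit [118/3,125/3], descend [1, 8, 17]
    N1 x:[118/3,40] y:[32,34] z:[97/3,98/3] -> miss, prune
    N8 x:[118/3,124/3] y:[46,95/2] z:[100/3,34] -> miss, prune
    N17 x:[119/3,125/3] y:[77/2,41] z:[41,127/3] -> hit [41,41] leaf, test {P5@t=41}
  N11 x:[89/3,95/3] y:[65/2,71/2] z:[35,45] -> miss, prune
  N14 x:[100/3,115/3] y:[83/2,99/2] z:[112/3,121/3] -> miss, prune

8 AABB tests over nodes [0, 2, 6, 1, 8, 17, 11, 14]; 1 leaf entered; closest P5.

== RESULT ==
8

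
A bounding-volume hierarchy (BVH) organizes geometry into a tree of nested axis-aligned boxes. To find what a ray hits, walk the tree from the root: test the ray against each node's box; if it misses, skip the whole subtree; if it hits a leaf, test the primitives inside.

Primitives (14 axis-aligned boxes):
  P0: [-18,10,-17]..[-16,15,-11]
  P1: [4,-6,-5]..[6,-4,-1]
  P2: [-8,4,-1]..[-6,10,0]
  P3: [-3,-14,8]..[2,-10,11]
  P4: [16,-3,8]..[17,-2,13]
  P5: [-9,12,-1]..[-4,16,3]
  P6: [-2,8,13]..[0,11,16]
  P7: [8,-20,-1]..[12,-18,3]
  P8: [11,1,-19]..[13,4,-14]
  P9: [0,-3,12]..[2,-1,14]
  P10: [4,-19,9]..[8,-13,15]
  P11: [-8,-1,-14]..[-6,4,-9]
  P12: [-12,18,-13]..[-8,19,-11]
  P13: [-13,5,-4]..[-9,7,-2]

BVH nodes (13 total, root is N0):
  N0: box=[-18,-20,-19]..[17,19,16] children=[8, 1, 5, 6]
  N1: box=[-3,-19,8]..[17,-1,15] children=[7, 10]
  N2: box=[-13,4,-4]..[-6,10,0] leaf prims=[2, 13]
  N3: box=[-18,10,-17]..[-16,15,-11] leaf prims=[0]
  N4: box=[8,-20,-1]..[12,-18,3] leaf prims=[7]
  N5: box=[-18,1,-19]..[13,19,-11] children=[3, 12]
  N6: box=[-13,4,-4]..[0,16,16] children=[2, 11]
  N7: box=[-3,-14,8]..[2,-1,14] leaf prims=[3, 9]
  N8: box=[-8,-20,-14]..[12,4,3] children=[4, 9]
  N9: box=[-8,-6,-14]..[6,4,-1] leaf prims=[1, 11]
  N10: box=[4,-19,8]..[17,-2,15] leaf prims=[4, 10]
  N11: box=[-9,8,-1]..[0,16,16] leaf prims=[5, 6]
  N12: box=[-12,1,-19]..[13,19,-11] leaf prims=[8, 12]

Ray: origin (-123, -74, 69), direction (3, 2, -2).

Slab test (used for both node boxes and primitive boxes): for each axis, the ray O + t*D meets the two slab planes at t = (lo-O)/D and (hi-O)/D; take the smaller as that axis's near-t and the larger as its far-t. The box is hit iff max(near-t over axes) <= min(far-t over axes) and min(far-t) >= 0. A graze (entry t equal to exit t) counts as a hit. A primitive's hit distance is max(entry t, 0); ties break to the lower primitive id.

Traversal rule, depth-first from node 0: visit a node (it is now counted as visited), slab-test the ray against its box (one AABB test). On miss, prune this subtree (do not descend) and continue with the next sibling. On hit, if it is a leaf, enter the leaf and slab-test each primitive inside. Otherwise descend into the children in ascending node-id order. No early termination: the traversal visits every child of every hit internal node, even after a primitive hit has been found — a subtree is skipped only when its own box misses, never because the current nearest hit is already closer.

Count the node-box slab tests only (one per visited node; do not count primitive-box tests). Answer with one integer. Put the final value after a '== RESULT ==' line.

Walk:
N0 x:[35,140/3] y:[27,93/2] z:[53/2,44] -> hit [35,44], descend [1, 5, 6, 8]
  N1 x:[40,140/3] y:[55/2,73/2] z:[27,61/2] -> miss, prune
  N5 x:[35,136/3] y:[75/2,93/2] z:[40,44] -> hit [40,44], descend [3, 12]
    N3 x:[35,107/3] y:[42,89/2] z:[40,43] -> miss, prune
    N12 x:[37,136/3] y:[75/2,93/2] z:[40,44] -> hit [40,44] leaf, test {P8(miss), P12(miss)}
  N6 x:[110/3,41] y:[39,45] z:[53/2,73/2] -> miss, prune
  N8 x:[115/3,45] y:[27,39] z:[33,83/2] -> hit [115/3,39], descend [4, 9]
    N4 x:[131/3,45] y:[27,28] z:[33,35] -> miss, prune
    N9 x:[115/3,43] y:[34,39] z:[35,83/2] -> hit [115/3,39] leaf, test {P1(miss), P11@t=39}

Visited [0, 1, 5, 3, 12, 6, 8, 4, 9]. Tests: 9 box, 2 leaf. Nearest: P11.

== RESULT ==
9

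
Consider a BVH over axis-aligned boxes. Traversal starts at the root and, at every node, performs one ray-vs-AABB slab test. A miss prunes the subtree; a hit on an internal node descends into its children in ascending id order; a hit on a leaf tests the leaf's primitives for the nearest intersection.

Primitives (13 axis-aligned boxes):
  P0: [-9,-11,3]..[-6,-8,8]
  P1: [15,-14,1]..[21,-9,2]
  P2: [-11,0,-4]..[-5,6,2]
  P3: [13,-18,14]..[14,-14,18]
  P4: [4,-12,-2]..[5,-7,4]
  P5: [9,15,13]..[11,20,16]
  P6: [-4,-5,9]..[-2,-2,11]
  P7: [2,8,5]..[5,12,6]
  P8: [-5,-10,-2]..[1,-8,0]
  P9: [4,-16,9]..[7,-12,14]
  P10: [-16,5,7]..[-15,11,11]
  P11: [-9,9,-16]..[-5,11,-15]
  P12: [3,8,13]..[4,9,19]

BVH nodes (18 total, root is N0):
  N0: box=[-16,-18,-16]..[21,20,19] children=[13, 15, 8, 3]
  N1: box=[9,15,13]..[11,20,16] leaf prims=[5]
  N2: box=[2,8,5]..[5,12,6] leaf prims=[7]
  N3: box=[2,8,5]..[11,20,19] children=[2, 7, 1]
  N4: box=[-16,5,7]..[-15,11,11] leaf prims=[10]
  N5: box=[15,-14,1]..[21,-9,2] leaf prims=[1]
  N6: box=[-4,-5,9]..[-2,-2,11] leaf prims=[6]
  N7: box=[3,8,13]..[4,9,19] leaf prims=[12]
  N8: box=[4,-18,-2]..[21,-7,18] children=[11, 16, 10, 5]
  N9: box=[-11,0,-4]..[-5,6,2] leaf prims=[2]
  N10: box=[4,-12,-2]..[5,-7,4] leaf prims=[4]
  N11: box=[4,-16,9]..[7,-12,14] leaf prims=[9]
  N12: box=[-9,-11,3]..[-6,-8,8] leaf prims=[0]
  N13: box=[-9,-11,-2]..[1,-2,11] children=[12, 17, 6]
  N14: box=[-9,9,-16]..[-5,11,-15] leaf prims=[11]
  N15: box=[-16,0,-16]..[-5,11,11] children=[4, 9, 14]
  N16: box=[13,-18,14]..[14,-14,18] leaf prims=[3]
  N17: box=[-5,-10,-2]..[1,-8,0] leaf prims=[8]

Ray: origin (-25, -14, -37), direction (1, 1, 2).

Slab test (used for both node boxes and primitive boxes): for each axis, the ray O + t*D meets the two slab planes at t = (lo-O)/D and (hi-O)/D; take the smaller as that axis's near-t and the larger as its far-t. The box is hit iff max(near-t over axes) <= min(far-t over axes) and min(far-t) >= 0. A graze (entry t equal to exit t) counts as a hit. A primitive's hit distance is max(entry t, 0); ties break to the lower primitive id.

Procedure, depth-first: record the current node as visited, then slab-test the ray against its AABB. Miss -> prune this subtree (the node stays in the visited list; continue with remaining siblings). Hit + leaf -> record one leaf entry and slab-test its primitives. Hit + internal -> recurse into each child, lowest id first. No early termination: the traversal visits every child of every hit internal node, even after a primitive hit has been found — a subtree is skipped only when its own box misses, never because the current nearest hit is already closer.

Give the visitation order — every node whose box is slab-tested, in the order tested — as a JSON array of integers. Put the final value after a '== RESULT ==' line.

Trace the traversal:
N0 x:[9,46] y:[-4,34] z:[21/2,28] -> hit [21/2,28], descend [3, 8, 13, 15]
  N3 x:[27,36] y:[22,34] z:[21,28] -> hit [27,28], descend [1, 2, 7]
    N1 x:[34,36] y:[29,34] z:[25,53/2] -> miss, prune
    N2 x:[27,30] y:[22,26] z:[21,43/2] -> miss, prune
    N7 x:[28,29] y:[22,23] z:[25,28] -> miss, prune
  N8 x:[29,46] y:[-4,7] z:[35/2,55/2] -> miss, prune
  N13 x:[16,26] y:[3,12] z:[35/2,24] -> miss, prune
  N15 x:[9,20] y:[14,25] z:[21/2,24] -> hit [14,20], descend [4, 9, 14]
    N4 x:[9,10] y:[19,25] z:[22,24] -> miss, prune
    N9 x:[14,20] y:[14,20] z:[33/2,39/2] -> hit [33/2,39/2] leaf, test {P2@t=33/2}
    N14 x:[16,20] y:[23,25] z:[21/2,11] -> miss, prune

Summary -> nodes [0, 3, 1, 2, 7, 8, 13, 15, 4, 9, 14]; box-tests=11; leaf-entries=1; first=P2

== RESULT ==
[0, 3, 1, 2, 7, 8, 13, 15, 4, 9, 14]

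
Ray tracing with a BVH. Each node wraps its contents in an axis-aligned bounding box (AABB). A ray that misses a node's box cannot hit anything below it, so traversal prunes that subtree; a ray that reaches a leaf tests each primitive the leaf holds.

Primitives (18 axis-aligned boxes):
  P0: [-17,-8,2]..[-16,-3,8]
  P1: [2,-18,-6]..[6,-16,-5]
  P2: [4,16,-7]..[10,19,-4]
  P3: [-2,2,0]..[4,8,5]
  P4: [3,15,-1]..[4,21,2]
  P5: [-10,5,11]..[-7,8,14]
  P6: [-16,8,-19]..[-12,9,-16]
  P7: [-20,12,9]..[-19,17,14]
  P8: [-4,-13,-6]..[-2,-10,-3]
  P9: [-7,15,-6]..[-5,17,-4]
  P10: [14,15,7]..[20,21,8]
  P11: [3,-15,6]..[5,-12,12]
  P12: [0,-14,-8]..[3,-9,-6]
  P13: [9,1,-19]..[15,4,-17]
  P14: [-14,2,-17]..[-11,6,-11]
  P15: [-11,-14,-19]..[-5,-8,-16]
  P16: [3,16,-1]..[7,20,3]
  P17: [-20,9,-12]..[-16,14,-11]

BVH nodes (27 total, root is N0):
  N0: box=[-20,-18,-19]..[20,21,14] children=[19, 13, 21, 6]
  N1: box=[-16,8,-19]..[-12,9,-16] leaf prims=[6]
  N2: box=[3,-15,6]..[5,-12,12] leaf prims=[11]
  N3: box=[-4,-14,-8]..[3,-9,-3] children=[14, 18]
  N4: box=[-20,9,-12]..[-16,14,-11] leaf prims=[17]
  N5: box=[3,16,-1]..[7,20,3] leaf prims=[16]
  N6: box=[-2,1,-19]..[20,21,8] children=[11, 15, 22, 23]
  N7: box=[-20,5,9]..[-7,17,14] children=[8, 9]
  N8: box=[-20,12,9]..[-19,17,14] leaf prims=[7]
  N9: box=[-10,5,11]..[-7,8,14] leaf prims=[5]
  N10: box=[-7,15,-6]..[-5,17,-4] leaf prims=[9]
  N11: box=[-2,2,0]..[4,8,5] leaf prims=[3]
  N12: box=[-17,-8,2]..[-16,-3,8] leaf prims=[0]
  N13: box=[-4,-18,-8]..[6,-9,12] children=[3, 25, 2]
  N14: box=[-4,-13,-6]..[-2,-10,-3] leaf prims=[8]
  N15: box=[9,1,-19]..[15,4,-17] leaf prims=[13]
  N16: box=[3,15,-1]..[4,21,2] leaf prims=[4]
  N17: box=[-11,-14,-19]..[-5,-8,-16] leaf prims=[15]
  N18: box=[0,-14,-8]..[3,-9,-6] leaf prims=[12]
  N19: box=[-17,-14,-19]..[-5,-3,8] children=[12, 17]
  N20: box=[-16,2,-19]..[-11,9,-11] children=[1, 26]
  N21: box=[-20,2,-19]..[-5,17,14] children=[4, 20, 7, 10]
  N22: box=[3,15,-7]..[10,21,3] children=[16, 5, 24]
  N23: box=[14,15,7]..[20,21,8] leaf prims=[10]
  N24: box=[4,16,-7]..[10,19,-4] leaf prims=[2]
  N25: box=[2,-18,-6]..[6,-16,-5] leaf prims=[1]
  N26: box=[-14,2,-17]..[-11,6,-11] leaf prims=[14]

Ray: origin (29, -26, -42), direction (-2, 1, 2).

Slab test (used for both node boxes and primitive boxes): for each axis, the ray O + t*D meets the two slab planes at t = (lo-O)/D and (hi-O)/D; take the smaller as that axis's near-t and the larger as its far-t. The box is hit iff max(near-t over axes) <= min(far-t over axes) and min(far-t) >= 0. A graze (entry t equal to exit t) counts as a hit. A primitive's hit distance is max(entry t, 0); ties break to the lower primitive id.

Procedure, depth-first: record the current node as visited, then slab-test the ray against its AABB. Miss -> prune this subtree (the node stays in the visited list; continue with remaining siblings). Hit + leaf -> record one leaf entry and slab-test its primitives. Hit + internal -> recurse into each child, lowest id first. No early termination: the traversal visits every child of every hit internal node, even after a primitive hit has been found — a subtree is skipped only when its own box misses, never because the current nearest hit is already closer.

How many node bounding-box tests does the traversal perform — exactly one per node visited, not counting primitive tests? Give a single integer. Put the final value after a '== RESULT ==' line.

Traverse from the root:
N0 x:[9/2,49/2] y:[8,47] z:[23/2,28] -> hit [23/2,49/2], descend [6, 13, 19, 21]
  N6 x:[9/2,31/2] y:[27,47] z:[23/2,25] -> miss, prune
  N13 x:[23/2,33/2] y:[8,17] z:[17,27] -> miss, prune
  N19 x:[17,23] y:[12,23] z:[23/2,25] -> hit [17,23], descend [12, 17]
    N12 x:[45/2,23] y:[18,23] z:[22,25] -> hit [45/2,23] leaf, test {P0@t=45/2}
    N17 x:[17,20] y:[12,18] z:[23/2,13] -> miss, prune
  N21 x:[17,49/2] y:[28,43] z:[23/2,28] -> miss, prune

order=[0, 6, 13, 19, 12, 17, 21]  |boxes|=7  |leaves|=1  hit=P0

== RESULT ==
7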